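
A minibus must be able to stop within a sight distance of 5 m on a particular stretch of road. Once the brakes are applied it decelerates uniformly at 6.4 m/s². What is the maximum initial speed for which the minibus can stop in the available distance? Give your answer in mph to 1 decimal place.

Maximum speed ≈ 17.9 mph

v²/(2a) = d ⇒ v = √(2 × 6.400 × 5) = √64.00 = 8.0000 m/s.
8.0000 m/s ÷ 0.44704 = 17.895 mph.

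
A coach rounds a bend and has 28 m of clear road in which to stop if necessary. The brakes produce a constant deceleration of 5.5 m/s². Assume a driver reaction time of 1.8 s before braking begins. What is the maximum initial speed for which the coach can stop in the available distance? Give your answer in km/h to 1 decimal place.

Maximum speed ≈ 36.9 km/h

Stopping distance: v·t_r + v²/(2a) = 28 with t_r = 1.8 s and a = 5.500 m/s².
So v² + 19.800 v − 308.00 = 0.
Positive root: v = −a·t_r + √((a·t_r)² + 2a·d) = −9.900 + √(98.010 + 308.00) = 10.2497 m/s.
10.2497 m/s × 3.6 = 36.899 km/h.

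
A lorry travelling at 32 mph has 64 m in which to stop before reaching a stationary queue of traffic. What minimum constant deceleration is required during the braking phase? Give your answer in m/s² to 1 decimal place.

Required deceleration ≈ 1.6 m/s²

32 mph × 0.44704 = 14.3053 m/s.
v² = 2a·d ⇒ a = v²/(2d) = 14.3053² / (2 × 64.000) = 204.642 / 128.000 = 1.5988 m/s².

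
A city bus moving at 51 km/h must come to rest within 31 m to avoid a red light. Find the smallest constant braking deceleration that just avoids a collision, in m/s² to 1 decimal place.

Required deceleration ≈ 3.2 m/s²

51 km/h ÷ 3.6 = 14.1667 m/s.
v² = 2a·d ⇒ a = v²/(2d) = 14.1667² / (2 × 31.000) = 200.695 / 62.000 = 3.2370 m/s².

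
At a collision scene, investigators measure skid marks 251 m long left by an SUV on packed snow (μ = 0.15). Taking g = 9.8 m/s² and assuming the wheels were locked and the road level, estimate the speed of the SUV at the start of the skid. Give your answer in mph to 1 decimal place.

Initial speed ≈ 60.8 mph

Deceleration a = μg = 0.15 × 9.8 = 1.470 m/s².
v = √(2a·d) = √(2 × 1.470 × 251) = √737.940 = 27.1651 m/s.
= 27.1651 ÷ 0.44704 = 60.767 mph.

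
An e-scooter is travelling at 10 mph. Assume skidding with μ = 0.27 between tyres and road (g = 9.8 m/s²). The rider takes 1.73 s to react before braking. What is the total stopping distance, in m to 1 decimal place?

10 mph × 0.44704 = 4.4704 m/s.
a = μg = 0.27 × 9.8 = 2.646 m/s².
Reaction distance = v·t_r = 4.4704 × 1.73 = 7.734 m.
Braking distance = v²/(2a) = 4.4704² / (2 × 2.646) = 19.984 / 5.292 = 3.776 m.
Total = 7.734 + 3.776 = 11.510 m.

Total stopping distance ≈ 11.5 m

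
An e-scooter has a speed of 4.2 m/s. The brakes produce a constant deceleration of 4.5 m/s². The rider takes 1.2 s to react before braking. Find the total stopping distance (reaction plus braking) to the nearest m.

Reaction distance = v·t_r = 4.2000 × 1.2 = 5.040 m.
Braking distance = v²/(2a) = 4.2000² / (2 × 4.500) = 17.640 / 9.000 = 1.960 m.
Total = 5.040 + 1.960 = 7.000 m.

Total stopping distance ≈ 7 m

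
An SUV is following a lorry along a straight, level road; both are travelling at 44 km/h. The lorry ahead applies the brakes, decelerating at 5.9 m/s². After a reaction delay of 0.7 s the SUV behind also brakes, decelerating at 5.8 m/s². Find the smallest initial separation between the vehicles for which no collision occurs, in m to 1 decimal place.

44 km/h ÷ 3.6 = 12.2222 m/s.
Leader travels v²/(2a_L) = 149.382 / 11.800 = 12.659 m before stopping.
Follower covers v·t_r = 12.2222 × 0.7 = 8.556 m while reacting, then v²/(2a_F) = 149.382 / 11.600 = 12.878 m while braking, for a total of 8.556 + 12.878 = 21.434 m.
Since a_F ≤ a_L and the follower starts braking later, the follower is never slower than the leader, so the closest approach is when both have stopped.
Minimum gap = 21.434 − 12.659 = 8.775 m.

Minimum gap ≈ 8.8 m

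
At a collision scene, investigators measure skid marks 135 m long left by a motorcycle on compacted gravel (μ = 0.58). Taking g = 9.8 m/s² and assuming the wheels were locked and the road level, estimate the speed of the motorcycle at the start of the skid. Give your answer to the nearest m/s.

Initial speed ≈ 39 m/s

Deceleration a = μg = 0.58 × 9.8 = 5.684 m/s².
v = √(2a·d) = √(2 × 5.684 × 135) = √1534.680 = 39.1750 m/s.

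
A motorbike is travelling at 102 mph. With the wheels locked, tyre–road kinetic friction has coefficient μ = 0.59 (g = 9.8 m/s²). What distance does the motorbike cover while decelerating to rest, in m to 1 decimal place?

102 mph × 0.44704 = 45.5981 m/s.
a = μg = 0.59 × 9.8 = 5.782 m/s².
Braking distance = v²/(2a) = 45.5981² / (2 × 5.782) = 2079.187 / 11.564 = 179.798 m.

Braking distance ≈ 179.8 m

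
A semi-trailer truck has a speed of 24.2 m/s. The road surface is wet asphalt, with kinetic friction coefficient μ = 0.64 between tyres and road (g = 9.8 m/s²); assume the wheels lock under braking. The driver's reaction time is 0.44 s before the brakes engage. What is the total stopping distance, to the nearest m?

Total stopping distance ≈ 57 m

a = μg = 0.64 × 9.8 = 6.272 m/s².
Reaction distance = v·t_r = 24.2000 × 0.44 = 10.648 m.
Braking distance = v²/(2a) = 24.2000² / (2 × 6.272) = 585.640 / 12.544 = 46.687 m.
Total = 10.648 + 46.687 = 57.335 m.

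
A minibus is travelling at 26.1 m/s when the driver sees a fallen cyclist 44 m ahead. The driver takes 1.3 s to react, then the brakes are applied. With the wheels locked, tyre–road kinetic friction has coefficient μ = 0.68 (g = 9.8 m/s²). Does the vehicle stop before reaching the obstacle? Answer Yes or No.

No

a = μg = 0.68 × 9.8 = 6.664 m/s².
Reaction distance = 26.1000 × 1.3 = 33.930 m.
Braking distance = v²/(2a) = 681.210 / 13.328 = 51.111 m.
Total stopping distance = 33.930 + 51.111 = 85.041 m, vs 44 m available — it cannot stop in time and overshoots by 85.041 − 44 = 41.041 m.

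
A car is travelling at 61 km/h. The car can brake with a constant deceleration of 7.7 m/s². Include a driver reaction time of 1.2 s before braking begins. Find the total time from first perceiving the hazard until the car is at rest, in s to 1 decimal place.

61 km/h ÷ 3.6 = 16.9444 m/s.
Braking time = v/a = 16.9444 / 7.700 = 2.201 s.
Total = 1.2 + 2.201 = 3.401 s.

Total time ≈ 3.4 s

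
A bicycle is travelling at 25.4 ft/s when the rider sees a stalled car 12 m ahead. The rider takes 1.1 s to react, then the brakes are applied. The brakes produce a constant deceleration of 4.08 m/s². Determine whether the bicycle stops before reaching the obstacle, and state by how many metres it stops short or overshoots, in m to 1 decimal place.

No — it overshoots by 3.9 m

25.4 ft/s × 0.3048 = 7.7419 m/s.
Reaction distance = 7.7419 × 1.1 = 8.516 m.
Braking distance = v²/(2a) = 59.937 / 8.160 = 7.345 m.
Total stopping distance = 8.516 + 7.345 = 15.861 m, vs 12 m available — it cannot stop in time and overshoots by 15.861 − 12 = 3.861 m.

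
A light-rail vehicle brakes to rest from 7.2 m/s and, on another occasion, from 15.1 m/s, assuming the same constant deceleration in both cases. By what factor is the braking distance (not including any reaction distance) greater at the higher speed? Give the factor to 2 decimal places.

Factor ≈ 4.40

Braking distance d = v²/(2a), so with a fixed, d ∝ v².
Factor = (15.1/7.2)² = 2.0972² = 4.3982.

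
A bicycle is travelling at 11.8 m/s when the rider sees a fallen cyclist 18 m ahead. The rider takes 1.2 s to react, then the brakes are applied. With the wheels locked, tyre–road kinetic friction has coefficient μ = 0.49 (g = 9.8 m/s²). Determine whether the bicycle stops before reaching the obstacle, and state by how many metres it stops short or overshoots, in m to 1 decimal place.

a = μg = 0.49 × 9.8 = 4.802 m/s².
Reaction distance = 11.8000 × 1.2 = 14.160 m.
Braking distance = v²/(2a) = 139.240 / 9.604 = 14.498 m.
Total stopping distance = 14.160 + 14.498 = 28.658 m, vs 18 m available — it cannot stop in time and overshoots by 28.658 − 18 = 10.658 m.

No — it overshoots by 10.7 m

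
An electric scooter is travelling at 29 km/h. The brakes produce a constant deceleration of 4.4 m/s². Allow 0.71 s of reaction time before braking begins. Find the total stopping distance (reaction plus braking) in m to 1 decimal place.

29 km/h ÷ 3.6 = 8.0556 m/s.
Reaction distance = v·t_r = 8.0556 × 0.71 = 5.719 m.
Braking distance = v²/(2a) = 8.0556² / (2 × 4.400) = 64.893 / 8.800 = 7.374 m.
Total = 5.719 + 7.374 = 13.093 m.

Total stopping distance ≈ 13.1 m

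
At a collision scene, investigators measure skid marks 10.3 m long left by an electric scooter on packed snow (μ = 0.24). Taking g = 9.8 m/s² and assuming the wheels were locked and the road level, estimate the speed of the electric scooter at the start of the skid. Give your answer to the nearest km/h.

Deceleration a = μg = 0.24 × 9.8 = 2.352 m/s².
v = √(2a·d) = √(2 × 2.352 × 10.3) = √48.451 = 6.9607 m/s.
= 6.9607 × 3.6 = 25.059 km/h.

Initial speed ≈ 25 km/h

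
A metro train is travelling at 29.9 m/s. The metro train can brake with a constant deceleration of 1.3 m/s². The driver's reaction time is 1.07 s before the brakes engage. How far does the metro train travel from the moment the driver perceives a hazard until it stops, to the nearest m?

Total stopping distance ≈ 376 m

Reaction distance = v·t_r = 29.9000 × 1.07 = 31.993 m.
Braking distance = v²/(2a) = 29.9000² / (2 × 1.300) = 894.010 / 2.600 = 343.850 m.
Total = 31.993 + 343.850 = 375.843 m.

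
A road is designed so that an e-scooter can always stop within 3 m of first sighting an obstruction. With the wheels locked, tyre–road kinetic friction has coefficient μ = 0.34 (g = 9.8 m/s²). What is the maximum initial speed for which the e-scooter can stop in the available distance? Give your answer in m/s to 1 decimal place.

a = μg = 0.34 × 9.8 = 3.332 m/s².
v²/(2a) = d ⇒ v = √(2 × 3.332 × 3) = √19.99 = 4.4710 m/s.

Maximum speed ≈ 4.5 m/s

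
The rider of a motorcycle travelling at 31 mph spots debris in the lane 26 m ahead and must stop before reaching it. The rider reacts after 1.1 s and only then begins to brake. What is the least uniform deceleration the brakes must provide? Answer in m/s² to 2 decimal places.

Required deceleration ≈ 8.93 m/s²

31 mph × 0.44704 = 13.8582 m/s.
Distance covered during reaction = 13.8582 × 1.1 = 15.244 m.
Distance available for braking: 26 − 15.244 = 10.756 m.
v² = 2a·d ⇒ a = v²/(2d) = 13.8582² / (2 × 10.756) = 192.050 / 21.512 = 8.9276 m/s².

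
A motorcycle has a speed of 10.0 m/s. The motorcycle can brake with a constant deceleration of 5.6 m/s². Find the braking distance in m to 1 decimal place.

Braking distance = v²/(2a) = 10.0000² / (2 × 5.600) = 100.000 / 11.200 = 8.929 m.

Braking distance ≈ 8.9 m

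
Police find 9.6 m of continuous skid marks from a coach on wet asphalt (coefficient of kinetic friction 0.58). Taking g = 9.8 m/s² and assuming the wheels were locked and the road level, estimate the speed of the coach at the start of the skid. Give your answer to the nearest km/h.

Deceleration a = μg = 0.58 × 9.8 = 5.684 m/s².
v = √(2a·d) = √(2 × 5.684 × 9.6) = √109.133 = 10.4467 m/s.
= 10.4467 × 3.6 = 37.608 km/h.

Initial speed ≈ 38 km/h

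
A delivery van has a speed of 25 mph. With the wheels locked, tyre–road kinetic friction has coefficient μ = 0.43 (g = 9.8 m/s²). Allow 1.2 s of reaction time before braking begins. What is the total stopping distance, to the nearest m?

Total stopping distance ≈ 28 m

25 mph × 0.44704 = 11.1760 m/s.
a = μg = 0.43 × 9.8 = 4.214 m/s².
Reaction distance = v·t_r = 11.1760 × 1.2 = 13.411 m.
Braking distance = v²/(2a) = 11.1760² / (2 × 4.214) = 124.903 / 8.428 = 14.820 m.
Total = 13.411 + 14.820 = 28.231 m.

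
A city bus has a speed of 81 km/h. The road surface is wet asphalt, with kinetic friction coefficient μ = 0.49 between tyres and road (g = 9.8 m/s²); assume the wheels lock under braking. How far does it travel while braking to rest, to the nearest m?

81 km/h ÷ 3.6 = 22.5000 m/s.
a = μg = 0.49 × 9.8 = 4.802 m/s².
Braking distance = v²/(2a) = 22.5000² / (2 × 4.802) = 506.250 / 9.604 = 52.712 m.

Braking distance ≈ 53 m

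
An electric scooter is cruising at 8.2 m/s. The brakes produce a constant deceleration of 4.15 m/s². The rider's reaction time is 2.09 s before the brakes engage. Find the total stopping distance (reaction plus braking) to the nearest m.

Reaction distance = v·t_r = 8.2000 × 2.09 = 17.138 m.
Braking distance = v²/(2a) = 8.2000² / (2 × 4.150) = 67.240 / 8.300 = 8.101 m.
Total = 17.138 + 8.101 = 25.239 m.

Total stopping distance ≈ 25 m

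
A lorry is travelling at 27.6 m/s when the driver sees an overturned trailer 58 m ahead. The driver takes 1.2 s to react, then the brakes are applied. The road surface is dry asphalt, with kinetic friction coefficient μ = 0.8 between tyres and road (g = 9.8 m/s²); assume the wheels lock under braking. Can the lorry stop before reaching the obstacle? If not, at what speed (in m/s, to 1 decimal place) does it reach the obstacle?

No — it strikes the obstacle at 19.3 m/s

a = μg = 0.8 × 9.8 = 7.840 m/s².
Reaction distance = 27.6000 × 1.2 = 33.120 m.
Braking distance needed to stop: v²/(2a) = 761.760 / 15.680 = 48.582 m, so total needed = 33.120 + 48.582 = 81.702 m > 58 m — it cannot stop.
Distance remaining when braking begins: 58 − 33.120 = 24.880 m.
v² = v₀² − 2a·d = 761.760 − 2 × 7.840 × 24.880 = 371.642 m²/s².
v = √371.642 = 19.278 m/s.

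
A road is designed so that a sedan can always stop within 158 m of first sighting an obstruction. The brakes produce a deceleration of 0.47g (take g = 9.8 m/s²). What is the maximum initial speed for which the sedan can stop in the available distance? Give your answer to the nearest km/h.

a = 0.47 × 9.8 = 4.606 m/s².
v²/(2a) = d ⇒ v = √(2 × 4.606 × 158) = √1455.50 = 38.1510 m/s.
38.1510 m/s × 3.6 = 137.344 km/h.

Maximum speed ≈ 137 km/h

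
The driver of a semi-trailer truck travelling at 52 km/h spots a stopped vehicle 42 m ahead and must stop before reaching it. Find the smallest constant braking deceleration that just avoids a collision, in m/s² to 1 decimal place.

Required deceleration ≈ 2.5 m/s²

52 km/h ÷ 3.6 = 14.4444 m/s.
v² = 2a·d ⇒ a = v²/(2d) = 14.4444² / (2 × 42.000) = 208.641 / 84.000 = 2.4838 m/s².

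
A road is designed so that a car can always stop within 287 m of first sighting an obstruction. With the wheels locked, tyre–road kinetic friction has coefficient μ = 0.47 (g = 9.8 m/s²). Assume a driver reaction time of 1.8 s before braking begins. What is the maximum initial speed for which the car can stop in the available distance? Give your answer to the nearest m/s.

Maximum speed ≈ 44 m/s

a = μg = 0.47 × 9.8 = 4.606 m/s².
Stopping distance: v·t_r + v²/(2a) = 287 with t_r = 1.8 s and a = 4.606 m/s².
So v² + 16.582 v − 2643.84 = 0.
Positive root: v = −a·t_r + √((a·t_r)² + 2a·d) = −8.291 + √(68.741 + 2643.84) = 43.7914 m/s.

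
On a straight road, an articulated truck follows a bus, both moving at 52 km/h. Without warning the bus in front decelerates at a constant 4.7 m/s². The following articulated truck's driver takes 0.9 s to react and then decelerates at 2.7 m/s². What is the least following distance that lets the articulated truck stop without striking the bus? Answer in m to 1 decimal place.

52 km/h ÷ 3.6 = 14.4444 m/s.
Leader travels v²/(2a_L) = 208.641 / 9.400 = 22.196 m before stopping.
Follower covers v·t_r = 14.4444 × 0.9 = 13.000 m while reacting, then v²/(2a_F) = 208.641 / 5.400 = 38.637 m while braking, for a total of 13.000 + 38.637 = 51.637 m.
Since a_F ≤ a_L and the follower starts braking later, the follower is never slower than the leader, so the closest approach is when both have stopped.
Minimum gap = 51.637 − 22.196 = 29.441 m.

Minimum gap ≈ 29.4 m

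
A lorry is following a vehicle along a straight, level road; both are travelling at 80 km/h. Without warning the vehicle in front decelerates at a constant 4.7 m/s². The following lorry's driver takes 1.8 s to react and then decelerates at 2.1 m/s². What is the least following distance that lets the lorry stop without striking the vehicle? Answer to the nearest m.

Minimum gap ≈ 105 m

80 km/h ÷ 3.6 = 22.2222 m/s.
Leader travels v²/(2a_L) = 493.826 / 9.400 = 52.535 m before stopping.
Follower covers v·t_r = 22.2222 × 1.8 = 40.000 m while reacting, then v²/(2a_F) = 493.826 / 4.200 = 117.578 m while braking, for a total of 40.000 + 117.578 = 157.578 m.
Since a_F ≤ a_L and the follower starts braking later, the follower is never slower than the leader, so the closest approach is when both have stopped.
Minimum gap = 157.578 − 52.535 = 105.043 m.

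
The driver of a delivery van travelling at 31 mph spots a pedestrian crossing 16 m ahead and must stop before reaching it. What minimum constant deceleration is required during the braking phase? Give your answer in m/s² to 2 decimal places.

Required deceleration ≈ 6.00 m/s²

31 mph × 0.44704 = 13.8582 m/s.
v² = 2a·d ⇒ a = v²/(2d) = 13.8582² / (2 × 16.000) = 192.050 / 32.000 = 6.0016 m/s².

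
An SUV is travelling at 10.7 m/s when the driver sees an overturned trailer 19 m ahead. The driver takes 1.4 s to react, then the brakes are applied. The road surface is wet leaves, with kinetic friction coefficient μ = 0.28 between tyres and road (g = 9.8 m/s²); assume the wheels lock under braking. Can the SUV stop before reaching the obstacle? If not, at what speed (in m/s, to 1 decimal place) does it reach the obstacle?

a = μg = 0.28 × 9.8 = 2.744 m/s².
Reaction distance = 10.7000 × 1.4 = 14.980 m.
Braking distance needed to stop: v²/(2a) = 114.490 / 5.488 = 20.862 m, so total needed = 14.980 + 20.862 = 35.842 m > 19 m — it cannot stop.
Distance remaining when braking begins: 19 − 14.980 = 4.020 m.
v² = v₀² − 2a·d = 114.490 − 2 × 2.744 × 4.020 = 92.428 m²/s².
v = √92.428 = 9.614 m/s.

No — it strikes the obstacle at 9.6 m/s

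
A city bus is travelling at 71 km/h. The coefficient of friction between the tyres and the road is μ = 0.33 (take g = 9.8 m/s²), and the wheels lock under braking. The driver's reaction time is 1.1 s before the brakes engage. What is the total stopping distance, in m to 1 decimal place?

Total stopping distance ≈ 81.8 m

71 km/h ÷ 3.6 = 19.7222 m/s.
a = μg = 0.33 × 9.8 = 3.234 m/s².
Reaction distance = v·t_r = 19.7222 × 1.1 = 21.694 m.
Braking distance = v²/(2a) = 19.7222² / (2 × 3.234) = 388.965 / 6.468 = 60.137 m.
Total = 21.694 + 60.137 = 81.831 m.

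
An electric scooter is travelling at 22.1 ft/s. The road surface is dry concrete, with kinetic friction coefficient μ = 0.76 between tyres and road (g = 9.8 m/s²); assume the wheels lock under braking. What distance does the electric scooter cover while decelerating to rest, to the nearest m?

22.1 ft/s × 0.3048 = 6.7361 m/s.
a = μg = 0.76 × 9.8 = 7.448 m/s².
Braking distance = v²/(2a) = 6.7361² / (2 × 7.448) = 45.375 / 14.896 = 3.046 m.

Braking distance ≈ 3 m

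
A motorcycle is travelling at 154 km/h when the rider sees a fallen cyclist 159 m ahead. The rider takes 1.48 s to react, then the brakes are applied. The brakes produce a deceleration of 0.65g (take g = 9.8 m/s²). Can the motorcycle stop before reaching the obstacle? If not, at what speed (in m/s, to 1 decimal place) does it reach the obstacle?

154 km/h ÷ 3.6 = 42.7778 m/s.
a = 0.65 × 9.8 = 6.370 m/s².
Reaction distance = 42.7778 × 1.48 = 63.311 m.
Braking distance needed to stop: v²/(2a) = 1829.940 / 12.740 = 143.637 m, so total needed = 63.311 + 143.637 = 206.948 m > 159 m — it cannot stop.
Distance remaining when braking begins: 159 − 63.311 = 95.689 m.
v² = v₀² − 2a·d = 1829.940 − 2 × 6.370 × 95.689 = 610.862 m²/s².
v = √610.862 = 24.716 m/s.

No — it strikes the obstacle at 24.7 m/s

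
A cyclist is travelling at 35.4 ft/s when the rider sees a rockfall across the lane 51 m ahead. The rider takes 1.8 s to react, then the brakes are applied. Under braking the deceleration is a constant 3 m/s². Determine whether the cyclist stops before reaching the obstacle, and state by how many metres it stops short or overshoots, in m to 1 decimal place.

Yes — it stops 12.2 m short of the obstacle

35.4 ft/s × 0.3048 = 10.7899 m/s.
Reaction distance = 10.7899 × 1.8 = 19.422 m.
Braking distance = v²/(2a) = 116.422 / 6.000 = 19.404 m.
Total stopping distance = 19.422 + 19.404 = 38.826 m, vs 51 m available — it stops with 51 − 38.826 = 12.174 m to spare.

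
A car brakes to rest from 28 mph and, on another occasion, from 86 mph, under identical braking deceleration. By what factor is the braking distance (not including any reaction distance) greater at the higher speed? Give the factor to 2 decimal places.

Braking distance d = v²/(2a), so with a fixed, d ∝ v².
Factor = (86/28)² = 3.0714² = 9.4335.

Factor ≈ 9.43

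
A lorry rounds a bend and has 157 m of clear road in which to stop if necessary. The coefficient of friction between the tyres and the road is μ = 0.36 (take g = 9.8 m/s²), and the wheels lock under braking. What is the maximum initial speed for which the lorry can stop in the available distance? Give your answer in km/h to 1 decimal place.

a = μg = 0.36 × 9.8 = 3.528 m/s².
v²/(2a) = d ⇒ v = √(2 × 3.528 × 157) = √1107.79 = 33.2835 m/s.
33.2835 m/s × 3.6 = 119.821 km/h.

Maximum speed ≈ 119.8 km/h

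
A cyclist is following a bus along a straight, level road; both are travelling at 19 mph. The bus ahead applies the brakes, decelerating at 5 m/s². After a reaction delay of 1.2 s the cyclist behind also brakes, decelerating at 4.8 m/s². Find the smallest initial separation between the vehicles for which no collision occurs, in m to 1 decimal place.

Minimum gap ≈ 10.5 m

19 mph × 0.44704 = 8.4938 m/s.
Leader travels v²/(2a_L) = 72.145 / 10.000 = 7.214 m before stopping.
Follower covers v·t_r = 8.4938 × 1.2 = 10.193 m while reacting, then v²/(2a_F) = 72.145 / 9.600 = 7.515 m while braking, for a total of 10.193 + 7.515 = 17.708 m.
Since a_F ≤ a_L and the follower starts braking later, the follower is never slower than the leader, so the closest approach is when both have stopped.
Minimum gap = 17.708 − 7.214 = 10.494 m.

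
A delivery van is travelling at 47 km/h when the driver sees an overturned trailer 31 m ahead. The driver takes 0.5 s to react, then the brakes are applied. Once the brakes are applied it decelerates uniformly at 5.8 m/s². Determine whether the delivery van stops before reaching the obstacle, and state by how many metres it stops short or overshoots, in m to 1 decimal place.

47 km/h ÷ 3.6 = 13.0556 m/s.
Reaction distance = 13.0556 × 0.5 = 6.528 m.
Braking distance = v²/(2a) = 170.449 / 11.600 = 14.694 m.
Total stopping distance = 6.528 + 14.694 = 21.222 m, vs 31 m available — it stops with 31 − 21.222 = 9.778 m to spare.

Yes — it stops 9.8 m short of the obstacle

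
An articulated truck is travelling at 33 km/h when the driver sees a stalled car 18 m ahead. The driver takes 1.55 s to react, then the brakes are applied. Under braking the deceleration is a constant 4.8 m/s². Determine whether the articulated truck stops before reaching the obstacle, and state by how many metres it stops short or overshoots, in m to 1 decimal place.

No — it overshoots by 5.0 m

33 km/h ÷ 3.6 = 9.1667 m/s.
Reaction distance = 9.1667 × 1.55 = 14.208 m.
Braking distance = v²/(2a) = 84.028 / 9.600 = 8.753 m.
Total stopping distance = 14.208 + 8.753 = 22.961 m, vs 18 m available — it cannot stop in time and overshoots by 22.961 − 18 = 4.961 m.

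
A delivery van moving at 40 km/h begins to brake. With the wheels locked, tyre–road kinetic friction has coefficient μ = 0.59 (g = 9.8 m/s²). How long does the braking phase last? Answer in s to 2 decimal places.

40 km/h ÷ 3.6 = 11.1111 m/s.
a = μg = 0.59 × 9.8 = 5.782 m/s².
Braking time = v/a = 11.1111 / 5.782 = 1.922 s.

Braking time ≈ 1.92 s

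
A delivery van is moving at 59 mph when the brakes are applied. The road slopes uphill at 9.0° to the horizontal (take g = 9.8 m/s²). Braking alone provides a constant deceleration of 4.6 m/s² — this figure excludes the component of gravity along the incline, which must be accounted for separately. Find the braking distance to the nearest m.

Braking distance ≈ 57 m

59 mph × 0.44704 = 26.3754 m/s.
Gravity along the uphill slope adds to the braking deceleration: a_eff = 4.600 + 9.8·sin 9.0° = 4.600 + 1.533 = 6.133 m/s².
Braking distance = v²/(2a) = 26.3754² / (2 × 6.133) = 695.662 / 12.266 = 56.715 m.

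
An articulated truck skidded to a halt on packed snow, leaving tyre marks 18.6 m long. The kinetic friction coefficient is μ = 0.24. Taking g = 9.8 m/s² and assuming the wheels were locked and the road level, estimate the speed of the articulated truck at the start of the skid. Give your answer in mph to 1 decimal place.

Initial speed ≈ 20.9 mph

Deceleration a = μg = 0.24 × 9.8 = 2.352 m/s².
v = √(2a·d) = √(2 × 2.352 × 18.6) = √87.494 = 9.3538 m/s.
= 9.3538 ÷ 0.44704 = 20.924 mph.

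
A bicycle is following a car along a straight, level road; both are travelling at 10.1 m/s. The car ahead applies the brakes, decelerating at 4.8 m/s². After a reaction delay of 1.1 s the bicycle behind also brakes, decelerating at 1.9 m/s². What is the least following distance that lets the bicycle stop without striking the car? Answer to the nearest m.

Minimum gap ≈ 27 m

Leader travels v²/(2a_L) = 102.010 / 9.600 = 10.626 m before stopping.
Follower covers v·t_r = 10.1000 × 1.1 = 11.110 m while reacting, then v²/(2a_F) = 102.010 / 3.800 = 26.845 m while braking, for a total of 11.110 + 26.845 = 37.955 m.
Since a_F ≤ a_L and the follower starts braking later, the follower is never slower than the leader, so the closest approach is when both have stopped.
Minimum gap = 37.955 − 10.626 = 27.329 m.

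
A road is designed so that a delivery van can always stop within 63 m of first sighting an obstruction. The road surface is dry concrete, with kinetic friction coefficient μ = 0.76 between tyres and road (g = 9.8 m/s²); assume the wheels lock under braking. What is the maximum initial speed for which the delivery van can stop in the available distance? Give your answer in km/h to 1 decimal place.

a = μg = 0.76 × 9.8 = 7.448 m/s².
v²/(2a) = d ⇒ v = √(2 × 7.448 × 63) = √938.45 = 30.6341 m/s.
30.6341 m/s × 3.6 = 110.283 km/h.

Maximum speed ≈ 110.3 km/h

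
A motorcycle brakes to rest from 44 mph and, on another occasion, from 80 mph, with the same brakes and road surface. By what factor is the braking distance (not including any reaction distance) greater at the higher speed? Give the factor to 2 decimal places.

Factor ≈ 3.31

Braking distance d = v²/(2a), so with a fixed, d ∝ v².
Factor = (80/44)² = 1.8182² = 3.3059.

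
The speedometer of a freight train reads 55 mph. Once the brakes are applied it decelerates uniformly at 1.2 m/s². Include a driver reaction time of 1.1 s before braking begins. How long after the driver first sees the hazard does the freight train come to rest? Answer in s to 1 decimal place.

55 mph × 0.44704 = 24.5872 m/s.
Braking time = v/a = 24.5872 / 1.200 = 20.489 s.
Total = 1.1 + 20.489 = 21.589 s.

Total time ≈ 21.6 s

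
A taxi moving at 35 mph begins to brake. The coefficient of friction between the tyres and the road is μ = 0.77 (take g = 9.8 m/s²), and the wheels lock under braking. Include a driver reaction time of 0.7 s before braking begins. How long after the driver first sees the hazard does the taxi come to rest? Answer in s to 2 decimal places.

35 mph × 0.44704 = 15.6464 m/s.
a = μg = 0.77 × 9.8 = 7.546 m/s².
Braking time = v/a = 15.6464 / 7.546 = 2.073 s.
Total = 0.7 + 2.073 = 2.773 s.

Total time ≈ 2.77 s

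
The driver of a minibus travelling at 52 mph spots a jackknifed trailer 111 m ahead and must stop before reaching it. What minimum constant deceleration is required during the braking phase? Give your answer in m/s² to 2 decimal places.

52 mph × 0.44704 = 23.2461 m/s.
v² = 2a·d ⇒ a = v²/(2d) = 23.2461² / (2 × 111.000) = 540.381 / 222.000 = 2.4341 m/s².

Required deceleration ≈ 2.43 m/s²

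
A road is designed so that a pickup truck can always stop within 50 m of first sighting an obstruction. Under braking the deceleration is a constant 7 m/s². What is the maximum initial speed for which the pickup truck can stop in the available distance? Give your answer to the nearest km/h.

Maximum speed ≈ 95 km/h

v²/(2a) = d ⇒ v = √(2 × 7.000 × 50) = √700.00 = 26.4575 m/s.
26.4575 m/s × 3.6 = 95.247 km/h.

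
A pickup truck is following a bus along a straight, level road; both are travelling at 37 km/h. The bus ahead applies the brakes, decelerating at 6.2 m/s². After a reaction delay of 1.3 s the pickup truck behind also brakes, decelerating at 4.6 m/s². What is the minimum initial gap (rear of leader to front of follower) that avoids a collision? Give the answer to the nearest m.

Minimum gap ≈ 16 m

37 km/h ÷ 3.6 = 10.2778 m/s.
Leader travels v²/(2a_L) = 105.633 / 12.400 = 8.519 m before stopping.
Follower covers v·t_r = 10.2778 × 1.3 = 13.361 m while reacting, then v²/(2a_F) = 105.633 / 9.200 = 11.482 m while braking, for a total of 13.361 + 11.482 = 24.843 m.
Since a_F ≤ a_L and the follower starts braking later, the follower is never slower than the leader, so the closest approach is when both have stopped.
Minimum gap = 24.843 − 8.519 = 16.324 m.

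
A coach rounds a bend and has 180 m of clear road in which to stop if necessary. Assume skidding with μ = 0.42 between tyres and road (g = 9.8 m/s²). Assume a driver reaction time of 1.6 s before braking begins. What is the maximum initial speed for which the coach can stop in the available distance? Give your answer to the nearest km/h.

Maximum speed ≈ 117 km/h

a = μg = 0.42 × 9.8 = 4.116 m/s².
Stopping distance: v·t_r + v²/(2a) = 180 with t_r = 1.6 s and a = 4.116 m/s².
So v² + 13.171 v − 1481.76 = 0.
Positive root: v = −a·t_r + √((a·t_r)² + 2a·d) = −6.586 + √(43.375 + 1481.76) = 32.4670 m/s.
32.4670 m/s × 3.6 = 116.881 km/h.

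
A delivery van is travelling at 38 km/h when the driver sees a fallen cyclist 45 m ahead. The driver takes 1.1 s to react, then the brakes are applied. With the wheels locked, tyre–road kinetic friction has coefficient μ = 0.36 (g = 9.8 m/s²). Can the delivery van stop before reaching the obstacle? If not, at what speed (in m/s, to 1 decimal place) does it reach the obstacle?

38 km/h ÷ 3.6 = 10.5556 m/s.
a = μg = 0.36 × 9.8 = 3.528 m/s².
Reaction distance = 10.5556 × 1.1 = 11.611 m.
Braking distance = v²/(2a) = 111.421 / 7.056 = 15.791 m.
Total stopping distance = 11.611 + 15.791 = 27.402 m, vs 45 m available — it stops with 45 − 27.402 = 17.598 m to spare.

Yes — it stops about 17.6 m short of the obstacle, so it never reaches it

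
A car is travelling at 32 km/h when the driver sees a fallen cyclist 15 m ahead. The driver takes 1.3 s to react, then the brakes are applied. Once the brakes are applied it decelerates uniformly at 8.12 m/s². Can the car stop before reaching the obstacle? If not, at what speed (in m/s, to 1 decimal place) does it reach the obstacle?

No — it strikes the obstacle at 4.8 m/s

32 km/h ÷ 3.6 = 8.8889 m/s.
Reaction distance = 8.8889 × 1.3 = 11.556 m.
Braking distance needed to stop: v²/(2a) = 79.013 / 16.240 = 4.865 m, so total needed = 11.556 + 4.865 = 16.421 m > 15 m — it cannot stop.
Distance remaining when braking begins: 15 − 11.556 = 3.444 m.
v² = v₀² − 2a·d = 79.013 − 2 × 8.120 × 3.444 = 23.082 m²/s².
v = √23.082 = 4.804 m/s.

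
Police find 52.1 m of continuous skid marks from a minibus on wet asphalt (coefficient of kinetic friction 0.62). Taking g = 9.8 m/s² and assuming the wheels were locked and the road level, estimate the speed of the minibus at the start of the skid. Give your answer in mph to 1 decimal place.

Initial speed ≈ 56.3 mph

Deceleration a = μg = 0.62 × 9.8 = 6.076 m/s².
v = √(2a·d) = √(2 × 6.076 × 52.1) = √633.119 = 25.1619 m/s.
= 25.1619 ÷ 0.44704 = 56.286 mph.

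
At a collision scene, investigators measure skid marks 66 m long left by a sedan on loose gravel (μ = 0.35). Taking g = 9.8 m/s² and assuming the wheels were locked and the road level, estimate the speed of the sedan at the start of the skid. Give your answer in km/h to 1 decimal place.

Initial speed ≈ 76.6 km/h

Deceleration a = μg = 0.35 × 9.8 = 3.430 m/s².
v = √(2a·d) = √(2 × 3.430 × 66) = √452.760 = 21.2782 m/s.
= 21.2782 × 3.6 = 76.602 km/h.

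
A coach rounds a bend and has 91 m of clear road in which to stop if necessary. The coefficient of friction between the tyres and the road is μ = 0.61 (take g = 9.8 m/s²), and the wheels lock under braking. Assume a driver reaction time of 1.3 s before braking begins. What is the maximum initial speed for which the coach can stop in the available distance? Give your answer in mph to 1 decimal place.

Maximum speed ≈ 58.4 mph

a = μg = 0.61 × 9.8 = 5.978 m/s².
Stopping distance: v·t_r + v²/(2a) = 91 with t_r = 1.3 s and a = 5.978 m/s².
So v² + 15.543 v − 1088.00 = 0.
Positive root: v = −a·t_r + √((a·t_r)² + 2a·d) = −7.771 + √(60.388 + 1088.00) = 26.1169 m/s.
26.1169 m/s ÷ 0.44704 = 58.422 mph.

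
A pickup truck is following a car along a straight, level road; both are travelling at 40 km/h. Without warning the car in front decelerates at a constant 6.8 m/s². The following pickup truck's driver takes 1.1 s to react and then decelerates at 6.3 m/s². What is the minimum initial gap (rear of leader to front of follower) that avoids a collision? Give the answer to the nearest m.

40 km/h ÷ 3.6 = 11.1111 m/s.
Leader travels v²/(2a_L) = 123.457 / 13.600 = 9.078 m before stopping.
Follower covers v·t_r = 11.1111 × 1.1 = 12.222 m while reacting, then v²/(2a_F) = 123.457 / 12.600 = 9.798 m while braking, for a total of 12.222 + 9.798 = 22.020 m.
Since a_F ≤ a_L and the follower starts braking later, the follower is never slower than the leader, so the closest approach is when both have stopped.
Minimum gap = 22.020 − 9.078 = 12.942 m.

Minimum gap ≈ 13 m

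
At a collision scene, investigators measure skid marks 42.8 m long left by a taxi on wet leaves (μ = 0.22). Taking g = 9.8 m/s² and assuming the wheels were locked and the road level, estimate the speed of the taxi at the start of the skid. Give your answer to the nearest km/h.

Initial speed ≈ 49 km/h

Deceleration a = μg = 0.22 × 9.8 = 2.156 m/s².
v = √(2a·d) = √(2 × 2.156 × 42.8) = √184.554 = 13.5851 m/s.
= 13.5851 × 3.6 = 48.906 km/h.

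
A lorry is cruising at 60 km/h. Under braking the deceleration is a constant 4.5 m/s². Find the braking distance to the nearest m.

60 km/h ÷ 3.6 = 16.6667 m/s.
Braking distance = v²/(2a) = 16.6667² / (2 × 4.500) = 277.779 / 9.000 = 30.864 m.

Braking distance ≈ 31 m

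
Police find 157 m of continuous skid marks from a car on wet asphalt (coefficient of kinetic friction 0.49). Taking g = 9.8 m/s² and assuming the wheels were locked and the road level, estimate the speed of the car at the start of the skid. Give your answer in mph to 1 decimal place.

Initial speed ≈ 86.9 mph

Deceleration a = μg = 0.49 × 9.8 = 4.802 m/s².
v = √(2a·d) = √(2 × 4.802 × 157) = √1507.828 = 38.8308 m/s.
= 38.8308 ÷ 0.44704 = 86.862 mph.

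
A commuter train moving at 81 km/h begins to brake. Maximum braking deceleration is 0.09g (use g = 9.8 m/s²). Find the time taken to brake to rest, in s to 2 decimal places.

81 km/h ÷ 3.6 = 22.5000 m/s.
a = 0.09 × 9.8 = 0.882 m/s².
Braking time = v/a = 22.5000 / 0.882 = 25.510 s.

Braking time ≈ 25.51 s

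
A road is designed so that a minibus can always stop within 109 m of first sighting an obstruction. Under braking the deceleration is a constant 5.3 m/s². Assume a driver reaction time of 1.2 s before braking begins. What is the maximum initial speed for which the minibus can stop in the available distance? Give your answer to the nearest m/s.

Stopping distance: v·t_r + v²/(2a) = 109 with t_r = 1.2 s and a = 5.300 m/s².
So v² + 12.720 v − 1155.40 = 0.
Positive root: v = −a·t_r + √((a·t_r)² + 2a·d) = −6.360 + √(40.450 + 1155.40) = 28.2211 m/s.

Maximum speed ≈ 28 m/s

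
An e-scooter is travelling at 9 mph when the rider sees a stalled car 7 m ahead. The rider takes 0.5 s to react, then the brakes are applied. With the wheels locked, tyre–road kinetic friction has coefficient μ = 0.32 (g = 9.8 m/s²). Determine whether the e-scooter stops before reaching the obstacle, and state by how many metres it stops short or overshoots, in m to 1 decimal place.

Yes — it stops 2.4 m short of the obstacle

9 mph × 0.44704 = 4.0234 m/s.
a = μg = 0.32 × 9.8 = 3.136 m/s².
Reaction distance = 4.0234 × 0.5 = 2.012 m.
Braking distance = v²/(2a) = 16.188 / 6.272 = 2.581 m.
Total stopping distance = 2.012 + 2.581 = 4.593 m, vs 7 m available — it stops with 7 − 4.593 = 2.407 m to spare.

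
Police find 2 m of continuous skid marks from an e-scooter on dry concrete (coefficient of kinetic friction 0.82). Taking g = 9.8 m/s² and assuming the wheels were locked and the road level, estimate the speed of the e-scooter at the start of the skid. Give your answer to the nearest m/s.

Initial speed ≈ 6 m/s

Deceleration a = μg = 0.82 × 9.8 = 8.036 m/s².
v = √(2a·d) = √(2 × 8.036 × 2) = √32.144 = 5.6696 m/s.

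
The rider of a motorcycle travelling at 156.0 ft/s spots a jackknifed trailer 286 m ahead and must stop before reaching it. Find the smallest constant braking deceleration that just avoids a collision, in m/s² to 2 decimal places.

156 ft/s × 0.3048 = 47.5488 m/s.
v² = 2a·d ⇒ a = v²/(2d) = 47.5488² / (2 × 286.000) = 2260.888 / 572.000 = 3.9526 m/s².

Required deceleration ≈ 3.95 m/s²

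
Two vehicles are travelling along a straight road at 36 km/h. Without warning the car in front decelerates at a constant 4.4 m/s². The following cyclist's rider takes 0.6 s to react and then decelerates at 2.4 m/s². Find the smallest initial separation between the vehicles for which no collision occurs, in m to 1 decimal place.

Minimum gap ≈ 15.5 m

36 km/h ÷ 3.6 = 10.0000 m/s.
Leader travels v²/(2a_L) = 100.000 / 8.800 = 11.364 m before stopping.
Follower covers v·t_r = 10.0000 × 0.6 = 6.000 m while reacting, then v²/(2a_F) = 100.000 / 4.800 = 20.833 m while braking, for a total of 6.000 + 20.833 = 26.833 m.
Since a_F ≤ a_L and the follower starts braking later, the follower is never slower than the leader, so the closest approach is when both have stopped.
Minimum gap = 26.833 − 11.364 = 15.469 m.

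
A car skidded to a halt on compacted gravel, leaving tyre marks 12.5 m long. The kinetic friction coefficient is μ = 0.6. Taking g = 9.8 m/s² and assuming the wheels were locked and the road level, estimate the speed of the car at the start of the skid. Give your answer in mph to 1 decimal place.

Initial speed ≈ 27.1 mph

Deceleration a = μg = 0.6 × 9.8 = 5.880 m/s².
v = √(2a·d) = √(2 × 5.880 × 12.5) = √147.000 = 12.1244 m/s.
= 12.1244 ÷ 0.44704 = 27.122 mph.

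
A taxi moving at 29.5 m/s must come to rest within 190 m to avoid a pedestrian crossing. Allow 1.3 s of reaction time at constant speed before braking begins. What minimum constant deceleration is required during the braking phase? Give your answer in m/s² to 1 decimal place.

Distance covered during reaction = 29.5000 × 1.3 = 38.350 m.
Distance available for braking: 190 − 38.350 = 151.650 m.
v² = 2a·d ⇒ a = v²/(2d) = 29.5000² / (2 × 151.650) = 870.250 / 303.300 = 2.8693 m/s².

Required deceleration ≈ 2.9 m/s²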